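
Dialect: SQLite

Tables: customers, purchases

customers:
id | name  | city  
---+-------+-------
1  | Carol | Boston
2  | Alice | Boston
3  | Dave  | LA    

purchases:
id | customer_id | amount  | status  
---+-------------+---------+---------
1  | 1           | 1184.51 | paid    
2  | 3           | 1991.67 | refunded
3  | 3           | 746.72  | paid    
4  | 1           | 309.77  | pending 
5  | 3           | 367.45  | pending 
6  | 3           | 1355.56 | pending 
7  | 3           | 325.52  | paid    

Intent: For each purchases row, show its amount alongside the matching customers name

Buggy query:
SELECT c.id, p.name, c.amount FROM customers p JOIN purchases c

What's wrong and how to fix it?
Bug: JOIN with no ON clause produces a cartesian product; every purchases row pairs with every customers row

Fix: Specify the join condition linking the foreign key to the parent id

Corrected query:
SELECT c.id, p.name, c.amount FROM customers p JOIN purchases c ON c.customer_id = p.id

Result:
id | name  | amount 
---+-------+--------
1  | Carol | 1184.51
2  | Dave  | 1991.67
3  | Dave  | 746.72 
4  | Carol | 309.77 
5  | Dave  | 367.45 
6  | Dave  | 1355.56
7  | Dave  | 325.52 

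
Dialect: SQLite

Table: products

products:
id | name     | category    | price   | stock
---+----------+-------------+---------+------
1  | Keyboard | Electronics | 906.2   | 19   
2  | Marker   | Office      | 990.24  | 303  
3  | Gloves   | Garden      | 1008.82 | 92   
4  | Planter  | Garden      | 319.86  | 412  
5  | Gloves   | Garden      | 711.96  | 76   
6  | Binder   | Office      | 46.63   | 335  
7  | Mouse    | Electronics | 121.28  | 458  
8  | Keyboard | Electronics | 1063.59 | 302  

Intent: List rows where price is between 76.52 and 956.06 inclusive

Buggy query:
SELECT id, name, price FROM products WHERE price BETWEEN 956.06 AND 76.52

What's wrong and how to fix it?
Bug: BETWEEN expects the lower bound first; with 956.06 AND 76.52 the range is empty

Fix: Swap the bounds so the smaller value comes first

Corrected query:
SELECT id, name, price FROM products WHERE price BETWEEN 76.52 AND 956.06

Result:
id | name     | price 
---+----------+-------
1  | Keyboard | 906.2 
4  | Planter  | 319.86
5  | Gloves   | 711.96
7  | Mouse    | 121.28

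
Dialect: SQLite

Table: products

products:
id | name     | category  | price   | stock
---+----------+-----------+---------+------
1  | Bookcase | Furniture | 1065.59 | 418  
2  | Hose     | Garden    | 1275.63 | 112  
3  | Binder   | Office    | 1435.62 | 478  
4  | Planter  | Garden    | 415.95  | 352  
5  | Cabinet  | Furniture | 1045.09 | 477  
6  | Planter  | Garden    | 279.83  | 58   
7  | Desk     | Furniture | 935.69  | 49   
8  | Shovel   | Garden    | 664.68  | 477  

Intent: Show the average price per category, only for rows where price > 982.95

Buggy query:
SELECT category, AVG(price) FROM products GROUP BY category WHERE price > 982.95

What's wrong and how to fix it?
Bug: Row-level WHERE must come before GROUP BY in the clause order

Fix: Move the WHERE clause before GROUP BY

Corrected query:
SELECT category, AVG(price) FROM products WHERE price > 982.95 GROUP BY category

Result:
category  | AVG(price)
----------+-----------
Furniture | 1055.34   
Garden    | 1275.63   
Office    | 1435.62   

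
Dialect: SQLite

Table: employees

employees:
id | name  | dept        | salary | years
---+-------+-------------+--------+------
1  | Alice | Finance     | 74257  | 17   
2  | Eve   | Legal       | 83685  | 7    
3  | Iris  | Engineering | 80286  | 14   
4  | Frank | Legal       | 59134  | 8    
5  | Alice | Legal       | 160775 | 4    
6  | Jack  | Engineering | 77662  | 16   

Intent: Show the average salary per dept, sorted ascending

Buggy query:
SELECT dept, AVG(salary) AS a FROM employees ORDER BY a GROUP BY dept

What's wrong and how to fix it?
Bug: ORDER BY appears before GROUP BY; SQL clause order requires GROUP BY first

Fix: Move ORDER BY to the end, after GROUP BY

Corrected query:
SELECT dept, AVG(salary) AS a FROM employees GROUP BY dept ORDER BY a

Result:
dept        | a     
------------+-------
Finance     | 74257 
Engineering | 78974 
Legal       | 101198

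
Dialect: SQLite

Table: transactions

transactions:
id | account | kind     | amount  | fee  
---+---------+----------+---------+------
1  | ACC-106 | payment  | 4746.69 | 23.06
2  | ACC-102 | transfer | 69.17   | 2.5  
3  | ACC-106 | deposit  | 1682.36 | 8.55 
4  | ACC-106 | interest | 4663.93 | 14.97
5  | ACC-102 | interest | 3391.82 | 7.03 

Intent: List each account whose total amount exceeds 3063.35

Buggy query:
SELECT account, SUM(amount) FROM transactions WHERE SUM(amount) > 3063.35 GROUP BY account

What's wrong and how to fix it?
Bug: WHERE runs before GROUP BY, so aggregates aren't available there

Fix: Move the aggregate condition to a HAVING clause

Corrected query:
SELECT account, SUM(amount) FROM transactions GROUP BY account HAVING SUM(amount) > 3063.35

Result:
account | SUM(amount)
--------+------------
ACC-102 | 3460.99    
ACC-106 | 11092.98   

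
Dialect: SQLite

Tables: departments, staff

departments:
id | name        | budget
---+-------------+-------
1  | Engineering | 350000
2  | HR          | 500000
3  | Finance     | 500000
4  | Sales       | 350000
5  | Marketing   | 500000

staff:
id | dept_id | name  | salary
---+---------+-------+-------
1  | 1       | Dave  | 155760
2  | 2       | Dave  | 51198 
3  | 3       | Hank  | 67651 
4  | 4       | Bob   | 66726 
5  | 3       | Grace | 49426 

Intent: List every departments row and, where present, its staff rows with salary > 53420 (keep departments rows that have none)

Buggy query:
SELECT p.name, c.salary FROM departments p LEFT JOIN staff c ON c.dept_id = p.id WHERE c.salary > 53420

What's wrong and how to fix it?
Bug: A WHERE condition on the right-hand table after LEFT JOIN drops unmatched parents

Fix: Put 'c.salary > 53420' in the JOIN's ON clause instead of WHERE

Corrected query:
SELECT p.name, c.salary FROM departments p LEFT JOIN staff c ON c.dept_id = p.id AND c.salary > 53420

Result:
name        | salary
------------+-------
Engineering | 155760
HR          | NULL  
Finance     | 67651 
Sales       | 66726 
Marketing   | NULL  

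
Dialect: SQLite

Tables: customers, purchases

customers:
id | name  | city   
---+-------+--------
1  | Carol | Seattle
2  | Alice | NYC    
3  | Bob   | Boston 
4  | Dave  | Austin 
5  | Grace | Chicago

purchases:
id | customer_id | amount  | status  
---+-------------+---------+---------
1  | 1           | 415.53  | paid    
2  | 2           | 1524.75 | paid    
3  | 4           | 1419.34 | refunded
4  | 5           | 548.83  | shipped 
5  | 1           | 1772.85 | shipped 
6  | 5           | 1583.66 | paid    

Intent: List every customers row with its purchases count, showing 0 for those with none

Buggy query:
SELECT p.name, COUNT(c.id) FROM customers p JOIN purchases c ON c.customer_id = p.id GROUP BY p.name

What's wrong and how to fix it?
Bug: INNER JOIN drops customers rows that have no matching purchases rows

Fix: Switch to LEFT JOIN to retain unmatched parent rows

Corrected query:
SELECT p.name, COUNT(c.id) FROM customers p LEFT JOIN purchases c ON c.customer_id = p.id GROUP BY p.name

Result:
name  | COUNT(c.id)
------+------------
Alice | 1          
Bob   | 0          
Carol | 2          
Dave  | 1          
Grace | 2          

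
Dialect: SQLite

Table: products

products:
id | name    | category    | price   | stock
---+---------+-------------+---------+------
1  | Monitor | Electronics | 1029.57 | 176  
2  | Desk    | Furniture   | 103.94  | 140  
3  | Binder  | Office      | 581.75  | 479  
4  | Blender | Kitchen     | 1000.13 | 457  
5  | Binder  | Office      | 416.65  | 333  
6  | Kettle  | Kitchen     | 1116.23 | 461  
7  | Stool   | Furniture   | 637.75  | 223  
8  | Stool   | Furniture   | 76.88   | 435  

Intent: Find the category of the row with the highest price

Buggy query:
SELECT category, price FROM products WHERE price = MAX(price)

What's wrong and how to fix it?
Bug: WHERE is evaluated per row; an aggregate over the whole table isn't defined there

Fix: Wrap MAX in a scalar subquery so WHERE compares against a single value

Corrected query:
SELECT category, price FROM products WHERE price = (SELECT MAX(price) FROM products)

Result:
category | price  
---------+--------
Kitchen  | 1116.23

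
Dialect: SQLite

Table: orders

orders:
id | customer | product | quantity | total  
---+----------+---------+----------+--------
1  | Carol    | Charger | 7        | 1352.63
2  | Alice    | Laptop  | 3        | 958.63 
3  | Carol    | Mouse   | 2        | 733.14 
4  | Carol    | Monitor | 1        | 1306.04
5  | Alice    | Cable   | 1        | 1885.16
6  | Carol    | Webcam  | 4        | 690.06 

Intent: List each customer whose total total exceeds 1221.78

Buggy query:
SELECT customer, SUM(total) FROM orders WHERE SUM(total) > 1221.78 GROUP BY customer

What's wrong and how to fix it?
Bug: Aggregate functions cannot appear in a WHERE clause

Fix: Use HAVING (which filters groups after aggregation) instead of WHERE

Corrected query:
SELECT customer, SUM(total) FROM orders GROUP BY customer HAVING SUM(total) > 1221.78

Result:
customer | SUM(total)
---------+-----------
Alice    | 2843.79   
Carol    | 4081.87   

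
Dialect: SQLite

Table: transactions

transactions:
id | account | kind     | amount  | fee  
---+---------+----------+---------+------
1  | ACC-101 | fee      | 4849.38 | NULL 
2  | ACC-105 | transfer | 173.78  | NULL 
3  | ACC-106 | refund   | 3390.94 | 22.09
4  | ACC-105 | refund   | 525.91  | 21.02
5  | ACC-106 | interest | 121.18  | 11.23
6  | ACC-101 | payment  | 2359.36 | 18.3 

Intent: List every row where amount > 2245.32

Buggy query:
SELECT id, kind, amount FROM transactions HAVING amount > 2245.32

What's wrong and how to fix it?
Bug: HAVING filters the output of aggregation, but this query has no GROUP BY and no aggregate functions, so SQLite rejects it (HAVING clause on a non-aggregate query); the condition here is per row

Fix: Replace HAVING with WHERE since the condition applies to individual rows

Corrected query:
SELECT id, kind, amount FROM transactions WHERE amount > 2245.32

Result:
id | kind    | amount 
---+---------+--------
1  | fee     | 4849.38
3  | refund  | 3390.94
6  | payment | 2359.36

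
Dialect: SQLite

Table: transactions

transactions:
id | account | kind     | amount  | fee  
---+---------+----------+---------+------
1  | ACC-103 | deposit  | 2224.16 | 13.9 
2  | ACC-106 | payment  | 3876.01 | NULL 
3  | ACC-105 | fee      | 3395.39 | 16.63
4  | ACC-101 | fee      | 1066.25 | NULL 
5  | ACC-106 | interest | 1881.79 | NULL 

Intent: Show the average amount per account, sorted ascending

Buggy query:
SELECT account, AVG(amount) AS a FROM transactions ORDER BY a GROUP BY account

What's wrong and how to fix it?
Bug: GROUP BY must precede ORDER BY

Fix: Move ORDER BY to the end, after GROUP BY

Corrected query:
SELECT account, AVG(amount) AS a FROM transactions GROUP BY account ORDER BY a

Result:
account | a      
--------+--------
ACC-101 | 1066.25
ACC-103 | 2224.16
ACC-106 | 2878.9 
ACC-105 | 3395.39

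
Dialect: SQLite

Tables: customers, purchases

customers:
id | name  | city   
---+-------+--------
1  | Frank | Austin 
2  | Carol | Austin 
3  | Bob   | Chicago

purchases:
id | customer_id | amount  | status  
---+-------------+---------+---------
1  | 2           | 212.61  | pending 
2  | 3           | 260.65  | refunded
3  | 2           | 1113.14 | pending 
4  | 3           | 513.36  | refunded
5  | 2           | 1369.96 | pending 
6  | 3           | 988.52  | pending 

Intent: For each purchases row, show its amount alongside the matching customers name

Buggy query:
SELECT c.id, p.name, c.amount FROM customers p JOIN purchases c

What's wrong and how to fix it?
Bug: JOIN with no ON clause produces a cartesian product; every purchases row pairs with every customers row

Fix: Add ON c.customer_id = p.id to the JOIN

Corrected query:
SELECT c.id, p.name, c.amount FROM customers p JOIN purchases c ON c.customer_id = p.id

Result:
id | name  | amount 
---+-------+--------
1  | Carol | 212.61 
2  | Bob   | 260.65 
3  | Carol | 1113.14
4  | Bob   | 513.36 
5  | Carol | 1369.96
6  | Bob   | 988.52 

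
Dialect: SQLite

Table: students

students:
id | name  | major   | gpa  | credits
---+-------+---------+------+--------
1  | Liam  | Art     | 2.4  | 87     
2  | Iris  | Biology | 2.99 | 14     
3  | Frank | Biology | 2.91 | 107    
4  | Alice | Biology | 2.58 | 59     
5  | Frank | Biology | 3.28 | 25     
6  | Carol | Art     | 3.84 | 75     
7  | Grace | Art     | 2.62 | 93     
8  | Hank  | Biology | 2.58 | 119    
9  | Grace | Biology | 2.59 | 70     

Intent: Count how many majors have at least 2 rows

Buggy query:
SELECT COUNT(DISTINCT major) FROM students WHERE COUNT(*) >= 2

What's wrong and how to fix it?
Bug: COUNT(*) cannot appear in WHERE; the per-group count doesn't exist yet

Fix: Use a subquery that GROUPs and filters with HAVING, then count its rows

Corrected query:
SELECT COUNT(*) FROM (SELECT major FROM students GROUP BY major HAVING COUNT(*) >= 2)

Result:
COUNT(*)
--------
2       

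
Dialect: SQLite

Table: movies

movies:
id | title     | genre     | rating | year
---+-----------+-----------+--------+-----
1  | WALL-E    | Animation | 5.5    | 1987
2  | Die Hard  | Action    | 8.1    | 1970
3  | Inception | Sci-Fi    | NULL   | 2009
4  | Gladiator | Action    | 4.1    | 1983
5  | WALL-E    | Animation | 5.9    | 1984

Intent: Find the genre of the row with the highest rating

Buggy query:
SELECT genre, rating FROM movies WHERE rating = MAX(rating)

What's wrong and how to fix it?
Bug: WHERE is evaluated per row; an aggregate over the whole table isn't defined there

Fix: Use a subquery: WHERE rating = (SELECT MAX(rating) FROM movies)

Corrected query:
SELECT genre, rating FROM movies WHERE rating = (SELECT MAX(rating) FROM movies)

Result:
genre  | rating
-------+-------
Action | 8.1   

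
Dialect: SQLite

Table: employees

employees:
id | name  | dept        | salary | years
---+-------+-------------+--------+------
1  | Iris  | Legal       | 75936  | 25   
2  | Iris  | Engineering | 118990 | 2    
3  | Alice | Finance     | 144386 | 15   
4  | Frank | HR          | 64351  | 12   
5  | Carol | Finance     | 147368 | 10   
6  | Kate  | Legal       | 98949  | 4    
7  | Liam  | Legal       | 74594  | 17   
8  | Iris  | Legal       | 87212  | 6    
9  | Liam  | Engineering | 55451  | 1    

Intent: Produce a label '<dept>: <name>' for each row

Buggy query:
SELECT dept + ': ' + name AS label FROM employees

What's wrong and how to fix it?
Bug: '+' is numeric addition; on text columns SQLite converts them to 0 instead of concatenating

Fix: Replace + with || to concatenate text

Corrected query:
SELECT dept || ': ' || name AS label FROM employees

Result:
label            
-----------------
Legal: Iris      
Engineering: Iris
Finance: Alice   
HR: Frank        
Finance: Carol   
Legal: Kate      
Legal: Liam      
Legal: Iris      
Engineering: Liam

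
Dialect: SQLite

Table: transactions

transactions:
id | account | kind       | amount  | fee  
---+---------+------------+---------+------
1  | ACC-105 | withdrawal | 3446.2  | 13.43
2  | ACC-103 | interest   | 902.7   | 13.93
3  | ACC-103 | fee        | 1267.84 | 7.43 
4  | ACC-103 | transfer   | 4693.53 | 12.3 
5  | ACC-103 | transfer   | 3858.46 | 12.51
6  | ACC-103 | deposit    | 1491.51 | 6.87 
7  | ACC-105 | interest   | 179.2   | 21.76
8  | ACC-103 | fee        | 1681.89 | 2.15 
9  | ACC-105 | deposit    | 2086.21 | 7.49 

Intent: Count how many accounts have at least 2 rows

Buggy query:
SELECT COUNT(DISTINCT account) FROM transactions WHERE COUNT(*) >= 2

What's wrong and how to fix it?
Bug: WHERE filters individual rows, not groups, so a group-level COUNT is invalid there

Fix: Group first with HAVING COUNT(*) >= 2, then COUNT the resulting groups

Corrected query:
SELECT COUNT(*) FROM (SELECT account FROM transactions GROUP BY account HAVING COUNT(*) >= 2)

Result:
COUNT(*)
--------
2       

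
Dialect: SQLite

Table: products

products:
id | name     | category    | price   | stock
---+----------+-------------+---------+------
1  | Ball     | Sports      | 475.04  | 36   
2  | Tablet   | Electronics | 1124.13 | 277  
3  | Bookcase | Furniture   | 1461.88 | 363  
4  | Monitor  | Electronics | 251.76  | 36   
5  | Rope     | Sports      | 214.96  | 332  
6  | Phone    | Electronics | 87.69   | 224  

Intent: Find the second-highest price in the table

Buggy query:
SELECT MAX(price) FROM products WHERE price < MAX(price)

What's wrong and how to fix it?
Bug: MAX(price) on the right of the comparison is an aggregate-in-WHERE error

Fix: Put the inner MAX in a scalar subquery

Corrected query:
SELECT MAX(price) FROM products WHERE price < (SELECT MAX(price) FROM products)

Result:
MAX(price)
----------
1124.13   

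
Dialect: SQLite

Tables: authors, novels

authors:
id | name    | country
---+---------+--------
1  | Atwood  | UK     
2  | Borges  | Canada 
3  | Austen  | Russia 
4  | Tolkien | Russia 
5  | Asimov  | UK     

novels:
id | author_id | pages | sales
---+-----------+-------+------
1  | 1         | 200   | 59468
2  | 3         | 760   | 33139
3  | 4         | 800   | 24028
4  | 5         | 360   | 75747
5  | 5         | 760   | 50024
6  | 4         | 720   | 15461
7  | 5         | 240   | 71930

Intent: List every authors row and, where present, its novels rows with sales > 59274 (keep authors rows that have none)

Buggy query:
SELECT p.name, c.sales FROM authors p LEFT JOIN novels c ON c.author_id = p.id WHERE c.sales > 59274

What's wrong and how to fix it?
Bug: Filtering c.sales in WHERE discards the NULL rows produced by LEFT JOIN, turning it into an inner join

Fix: Put 'c.sales > 59274' in the JOIN's ON clause instead of WHERE

Corrected query:
SELECT p.name, c.sales FROM authors p LEFT JOIN novels c ON c.author_id = p.id AND c.sales > 59274

Result:
name    | sales
--------+------
Atwood  | 59468
Borges  | NULL 
Austen  | NULL 
Tolkien | NULL 
Asimov  | 71930
Asimov  | 75747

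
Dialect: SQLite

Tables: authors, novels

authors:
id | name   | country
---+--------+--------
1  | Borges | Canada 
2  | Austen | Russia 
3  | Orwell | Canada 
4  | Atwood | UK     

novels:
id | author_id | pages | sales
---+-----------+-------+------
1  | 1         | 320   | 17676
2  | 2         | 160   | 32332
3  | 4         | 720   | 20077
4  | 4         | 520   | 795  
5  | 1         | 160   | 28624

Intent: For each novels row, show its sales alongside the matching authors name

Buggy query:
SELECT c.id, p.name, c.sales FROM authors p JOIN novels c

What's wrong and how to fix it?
Bug: Missing join condition: each novels row is matched to all authors rows instead of just its own

Fix: Specify the join condition linking the foreign key to the parent id

Corrected query:
SELECT c.id, p.name, c.sales FROM authors p JOIN novels c ON c.author_id = p.id

Result:
id | name   | sales
---+--------+------
1  | Borges | 17676
2  | Austen | 32332
3  | Atwood | 20077
4  | Atwood | 795  
5  | Borges | 28624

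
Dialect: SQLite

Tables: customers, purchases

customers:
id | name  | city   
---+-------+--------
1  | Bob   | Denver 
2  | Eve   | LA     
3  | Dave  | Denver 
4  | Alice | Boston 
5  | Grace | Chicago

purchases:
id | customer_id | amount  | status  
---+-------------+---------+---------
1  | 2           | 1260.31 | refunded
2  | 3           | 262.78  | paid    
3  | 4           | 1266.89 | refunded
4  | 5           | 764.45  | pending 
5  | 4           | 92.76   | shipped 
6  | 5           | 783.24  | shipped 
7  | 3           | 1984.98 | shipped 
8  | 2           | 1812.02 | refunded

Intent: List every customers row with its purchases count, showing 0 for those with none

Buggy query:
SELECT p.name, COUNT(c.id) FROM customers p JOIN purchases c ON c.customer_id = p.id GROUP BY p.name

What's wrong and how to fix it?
Bug: An inner join excludes parents with zero children

Fix: Switch to LEFT JOIN to retain unmatched parent rows

Corrected query:
SELECT p.name, COUNT(c.id) FROM customers p LEFT JOIN purchases c ON c.customer_id = p.id GROUP BY p.name

Result:
name  | COUNT(c.id)
------+------------
Alice | 2          
Bob   | 0          
Dave  | 2          
Eve   | 2          
Grace | 2          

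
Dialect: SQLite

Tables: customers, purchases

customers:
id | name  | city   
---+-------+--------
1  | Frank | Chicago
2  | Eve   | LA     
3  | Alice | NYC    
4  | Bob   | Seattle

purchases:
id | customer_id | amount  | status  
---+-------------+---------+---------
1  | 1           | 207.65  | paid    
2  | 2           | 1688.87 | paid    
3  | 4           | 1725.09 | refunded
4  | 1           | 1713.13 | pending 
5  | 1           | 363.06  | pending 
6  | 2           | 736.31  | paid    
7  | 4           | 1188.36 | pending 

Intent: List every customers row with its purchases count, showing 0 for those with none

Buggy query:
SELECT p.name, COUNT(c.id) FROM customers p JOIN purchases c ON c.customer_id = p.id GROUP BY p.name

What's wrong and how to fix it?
Bug: An inner join excludes parents with zero children

Fix: Switch to LEFT JOIN to retain unmatched parent rows

Corrected query:
SELECT p.name, COUNT(c.id) FROM customers p LEFT JOIN purchases c ON c.customer_id = p.id GROUP BY p.name

Result:
name  | COUNT(c.id)
------+------------
Alice | 0          
Bob   | 2          
Eve   | 2          
Frank | 3          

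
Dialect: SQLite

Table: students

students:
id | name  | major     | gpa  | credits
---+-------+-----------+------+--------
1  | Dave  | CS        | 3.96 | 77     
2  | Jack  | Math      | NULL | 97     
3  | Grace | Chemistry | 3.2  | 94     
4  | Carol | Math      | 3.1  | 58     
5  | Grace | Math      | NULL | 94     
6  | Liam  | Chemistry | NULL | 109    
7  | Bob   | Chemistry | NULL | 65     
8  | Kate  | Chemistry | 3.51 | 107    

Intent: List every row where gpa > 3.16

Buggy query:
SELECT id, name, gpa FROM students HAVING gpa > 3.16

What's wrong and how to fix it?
Bug: This is a non-aggregate query (no GROUP BY, no aggregates), so in SQLite the HAVING clause is invalid here; a row-level condition belongs in WHERE

Fix: Replace HAVING with WHERE since the condition applies to individual rows

Corrected query:
SELECT id, name, gpa FROM students WHERE gpa > 3.16

Result:
id | name  | gpa 
---+-------+-----
1  | Dave  | 3.96
3  | Grace | 3.2 
8  | Kate  | 3.51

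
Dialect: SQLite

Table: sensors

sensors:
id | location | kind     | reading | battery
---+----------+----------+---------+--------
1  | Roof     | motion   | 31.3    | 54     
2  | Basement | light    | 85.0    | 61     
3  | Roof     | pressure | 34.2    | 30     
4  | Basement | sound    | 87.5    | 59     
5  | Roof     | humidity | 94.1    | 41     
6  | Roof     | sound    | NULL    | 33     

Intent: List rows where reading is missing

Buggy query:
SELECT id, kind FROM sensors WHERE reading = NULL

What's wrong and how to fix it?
Bug: '= NULL' is always unknown in SQL three-valued logic, so no rows match

Fix: Use IS NULL to test for NULL

Corrected query:
SELECT id, kind FROM sensors WHERE reading IS NULL

Result:
id | kind 
---+------
6  | sound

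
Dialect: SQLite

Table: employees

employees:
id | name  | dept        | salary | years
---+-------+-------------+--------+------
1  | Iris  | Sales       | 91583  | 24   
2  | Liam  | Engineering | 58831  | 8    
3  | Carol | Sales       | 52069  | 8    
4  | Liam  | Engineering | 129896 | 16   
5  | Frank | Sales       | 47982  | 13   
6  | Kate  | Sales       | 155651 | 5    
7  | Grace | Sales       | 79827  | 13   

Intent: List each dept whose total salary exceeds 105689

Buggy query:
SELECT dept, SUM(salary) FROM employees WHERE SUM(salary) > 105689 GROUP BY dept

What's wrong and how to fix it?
Bug: SUM(salary) is an aggregate, but WHERE filters rows before aggregation

Fix: Move the aggregate condition to a HAVING clause

Corrected query:
SELECT dept, SUM(salary) FROM employees GROUP BY dept HAVING SUM(salary) > 105689

Result:
dept        | SUM(salary)
------------+------------
Engineering | 188727     
Sales       | 427112     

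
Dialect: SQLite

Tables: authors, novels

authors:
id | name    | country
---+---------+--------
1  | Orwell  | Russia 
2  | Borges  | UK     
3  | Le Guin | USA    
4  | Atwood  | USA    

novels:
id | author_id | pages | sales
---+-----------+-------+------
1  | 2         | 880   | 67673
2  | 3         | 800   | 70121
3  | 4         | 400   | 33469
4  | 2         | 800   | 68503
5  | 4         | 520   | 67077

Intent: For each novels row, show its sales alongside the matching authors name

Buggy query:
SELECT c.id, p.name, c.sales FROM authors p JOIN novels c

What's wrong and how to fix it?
Bug: JOIN with no ON clause produces a cartesian product; every novels row pairs with every authors row

Fix: Specify the join condition linking the foreign key to the parent id

Corrected query:
SELECT c.id, p.name, c.sales FROM authors p JOIN novels c ON c.author_id = p.id

Result:
id | name    | sales
---+---------+------
1  | Borges  | 67673
2  | Le Guin | 70121
3  | Atwood  | 33469
4  | Borges  | 68503
5  | Atwood  | 67077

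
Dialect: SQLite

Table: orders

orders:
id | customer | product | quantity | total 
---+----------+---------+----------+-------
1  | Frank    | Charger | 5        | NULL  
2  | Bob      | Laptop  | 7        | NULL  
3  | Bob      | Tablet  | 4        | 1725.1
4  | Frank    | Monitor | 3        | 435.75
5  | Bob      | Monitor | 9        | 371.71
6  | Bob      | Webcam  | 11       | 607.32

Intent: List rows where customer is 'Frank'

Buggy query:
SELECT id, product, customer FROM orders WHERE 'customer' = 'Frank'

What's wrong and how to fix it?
Bug: 'customer' in single quotes is a string literal, not the column; the comparison is literal-vs-literal and never true

Fix: Remove the quotes around the column name (or use double quotes for an identifier)

Corrected query:
SELECT id, product, customer FROM orders WHERE customer = 'Frank'

Result:
id | product | customer
---+---------+---------
1  | Charger | Frank   
4  | Monitor | Frank   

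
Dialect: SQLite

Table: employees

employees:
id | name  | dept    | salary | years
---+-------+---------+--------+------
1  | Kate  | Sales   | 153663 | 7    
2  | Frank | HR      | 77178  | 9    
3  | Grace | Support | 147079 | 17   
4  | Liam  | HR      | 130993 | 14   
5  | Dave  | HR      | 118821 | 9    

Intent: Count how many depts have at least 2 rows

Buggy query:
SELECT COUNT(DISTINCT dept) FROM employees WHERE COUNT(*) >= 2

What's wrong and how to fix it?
Bug: WHERE filters individual rows, not groups, so a group-level COUNT is invalid there

Fix: Group first with HAVING COUNT(*) >= 2, then COUNT the resulting groups

Corrected query:
SELECT COUNT(*) FROM (SELECT dept FROM employees GROUP BY dept HAVING COUNT(*) >= 2)

Result:
COUNT(*)
--------
1       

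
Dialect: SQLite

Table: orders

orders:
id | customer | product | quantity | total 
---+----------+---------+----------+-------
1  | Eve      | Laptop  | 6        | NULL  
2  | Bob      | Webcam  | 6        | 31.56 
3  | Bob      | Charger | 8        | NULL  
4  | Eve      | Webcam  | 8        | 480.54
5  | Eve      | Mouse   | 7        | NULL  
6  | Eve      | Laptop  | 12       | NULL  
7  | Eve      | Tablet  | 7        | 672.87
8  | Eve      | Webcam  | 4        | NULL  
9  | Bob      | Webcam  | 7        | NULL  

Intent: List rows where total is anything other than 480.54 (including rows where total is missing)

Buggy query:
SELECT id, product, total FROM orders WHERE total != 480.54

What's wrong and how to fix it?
Bug: Inequality against NULL is unknown, not true; rows with NULL are dropped

Fix: Handle NULL separately with IS NULL alongside the inequality

Corrected query:
SELECT id, product, total FROM orders WHERE total != 480.54 OR total IS NULL

Result:
id | product | total 
---+---------+-------
1  | Laptop  | NULL  
2  | Webcam  | 31.56 
3  | Charger | NULL  
5  | Mouse   | NULL  
6  | Laptop  | NULL  
7  | Tablet  | 672.87
8  | Webcam  | NULL  
9  | Webcam  | NULL  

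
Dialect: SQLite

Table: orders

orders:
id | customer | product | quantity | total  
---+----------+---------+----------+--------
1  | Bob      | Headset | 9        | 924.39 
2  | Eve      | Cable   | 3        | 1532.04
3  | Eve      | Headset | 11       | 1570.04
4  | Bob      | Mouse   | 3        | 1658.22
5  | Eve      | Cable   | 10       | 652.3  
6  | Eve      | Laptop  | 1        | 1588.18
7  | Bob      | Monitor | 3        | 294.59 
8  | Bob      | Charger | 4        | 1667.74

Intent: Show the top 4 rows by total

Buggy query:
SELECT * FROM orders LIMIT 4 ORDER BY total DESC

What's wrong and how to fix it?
Bug: LIMIT must come after ORDER BY

Fix: Swap the clauses: ORDER BY first, then LIMIT

Corrected query:
SELECT * FROM orders ORDER BY total DESC LIMIT 4

Result:
id | customer | product | quantity | total  
---+----------+---------+----------+--------
8  | Bob      | Charger | 4        | 1667.74
4  | Bob      | Mouse   | 3        | 1658.22
6  | Eve      | Laptop  | 1        | 1588.18
3  | Eve      | Headset | 11       | 1570.04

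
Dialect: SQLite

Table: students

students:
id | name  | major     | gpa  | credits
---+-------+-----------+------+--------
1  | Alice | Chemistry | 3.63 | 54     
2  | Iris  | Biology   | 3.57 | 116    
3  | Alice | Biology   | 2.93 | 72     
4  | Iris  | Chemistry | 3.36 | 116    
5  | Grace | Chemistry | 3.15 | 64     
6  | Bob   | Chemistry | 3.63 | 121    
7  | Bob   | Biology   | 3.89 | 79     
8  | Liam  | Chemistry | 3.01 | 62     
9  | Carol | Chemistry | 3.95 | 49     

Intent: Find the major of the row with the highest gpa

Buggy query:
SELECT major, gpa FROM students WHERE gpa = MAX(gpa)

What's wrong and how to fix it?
Bug: MAX(gpa) is an aggregate and cannot be used directly in WHERE

Fix: Wrap MAX in a scalar subquery so WHERE compares against a single value

Corrected query:
SELECT major, gpa FROM students WHERE gpa = (SELECT MAX(gpa) FROM students)

Result:
major     | gpa 
----------+-----
Chemistry | 3.95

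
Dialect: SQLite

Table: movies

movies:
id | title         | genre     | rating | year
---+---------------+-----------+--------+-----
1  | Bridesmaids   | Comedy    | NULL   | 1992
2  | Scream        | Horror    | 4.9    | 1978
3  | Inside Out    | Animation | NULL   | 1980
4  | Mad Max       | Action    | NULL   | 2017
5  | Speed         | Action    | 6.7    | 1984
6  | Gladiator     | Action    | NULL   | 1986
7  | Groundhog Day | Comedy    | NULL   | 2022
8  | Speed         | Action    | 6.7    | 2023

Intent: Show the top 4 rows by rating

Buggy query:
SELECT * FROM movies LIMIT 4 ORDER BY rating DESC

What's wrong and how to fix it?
Bug: ORDER BY cannot follow LIMIT; LIMIT is the final clause

Fix: Swap the clauses: ORDER BY first, then LIMIT

Corrected query:
SELECT * FROM movies ORDER BY rating DESC LIMIT 4

Result:
id | title       | genre  | rating | year
---+-------------+--------+--------+-----
5  | Speed       | Action | 6.7    | 1984
8  | Speed       | Action | 6.7    | 2023
2  | Scream      | Horror | 4.9    | 1978
1  | Bridesmaids | Comedy | NULL   | 1992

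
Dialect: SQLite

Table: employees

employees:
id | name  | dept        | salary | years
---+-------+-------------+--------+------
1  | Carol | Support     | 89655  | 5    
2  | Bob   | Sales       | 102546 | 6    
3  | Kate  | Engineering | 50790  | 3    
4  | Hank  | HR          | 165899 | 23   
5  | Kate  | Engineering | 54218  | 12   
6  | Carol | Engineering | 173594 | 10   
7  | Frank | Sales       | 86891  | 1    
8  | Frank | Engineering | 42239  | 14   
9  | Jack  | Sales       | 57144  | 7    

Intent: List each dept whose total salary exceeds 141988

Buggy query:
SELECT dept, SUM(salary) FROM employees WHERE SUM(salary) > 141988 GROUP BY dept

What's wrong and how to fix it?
Bug: SUM(salary) is an aggregate, but WHERE filters rows before aggregation

Fix: Use HAVING (which filters groups after aggregation) instead of WHERE

Corrected query:
SELECT dept, SUM(salary) FROM employees GROUP BY dept HAVING SUM(salary) > 141988

Result:
dept        | SUM(salary)
------------+------------
Engineering | 320841     
HR          | 165899     
Sales       | 246581     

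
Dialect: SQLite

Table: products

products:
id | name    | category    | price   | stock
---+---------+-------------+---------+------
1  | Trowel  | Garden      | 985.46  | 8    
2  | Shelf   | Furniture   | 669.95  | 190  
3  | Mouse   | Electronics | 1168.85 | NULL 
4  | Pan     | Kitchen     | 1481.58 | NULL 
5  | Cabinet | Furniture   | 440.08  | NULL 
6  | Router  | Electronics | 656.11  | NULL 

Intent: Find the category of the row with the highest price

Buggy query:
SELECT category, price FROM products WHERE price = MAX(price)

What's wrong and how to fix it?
Bug: MAX(price) is an aggregate and cannot be used directly in WHERE

Fix: Use a subquery: WHERE price = (SELECT MAX(price) FROM products)

Corrected query:
SELECT category, price FROM products WHERE price = (SELECT MAX(price) FROM products)

Result:
category | price  
---------+--------
Kitchen  | 1481.58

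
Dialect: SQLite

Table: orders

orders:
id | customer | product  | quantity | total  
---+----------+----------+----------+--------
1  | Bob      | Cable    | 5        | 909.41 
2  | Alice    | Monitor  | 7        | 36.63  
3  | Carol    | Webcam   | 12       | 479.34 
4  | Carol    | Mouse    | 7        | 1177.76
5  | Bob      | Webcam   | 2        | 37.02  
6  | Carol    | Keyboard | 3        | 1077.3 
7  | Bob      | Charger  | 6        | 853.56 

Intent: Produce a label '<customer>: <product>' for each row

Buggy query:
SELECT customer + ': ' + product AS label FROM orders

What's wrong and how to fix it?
Bug: '+' is numeric addition; on text columns SQLite converts them to 0 instead of concatenating

Fix: Replace + with || to concatenate text

Corrected query:
SELECT customer || ': ' || product AS label FROM orders

Result:
label          
---------------
Bob: Cable     
Alice: Monitor 
Carol: Webcam  
Carol: Mouse   
Bob: Webcam    
Carol: Keyboard
Bob: Charger   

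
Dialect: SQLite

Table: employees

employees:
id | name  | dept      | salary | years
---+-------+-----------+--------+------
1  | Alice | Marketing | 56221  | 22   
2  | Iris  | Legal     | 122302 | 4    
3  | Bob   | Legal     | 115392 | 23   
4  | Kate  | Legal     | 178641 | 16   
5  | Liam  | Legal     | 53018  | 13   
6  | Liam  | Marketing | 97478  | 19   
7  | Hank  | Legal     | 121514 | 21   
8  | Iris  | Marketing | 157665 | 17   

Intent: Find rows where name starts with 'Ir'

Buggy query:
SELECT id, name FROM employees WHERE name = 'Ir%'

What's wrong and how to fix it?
Bug: Wildcards only work with LIKE; '=' treats '%' as a literal character

Fix: Use LIKE for wildcard pattern matching

Corrected query:
SELECT id, name FROM employees WHERE name LIKE 'Ir%'

Result:
id | name
---+-----
2  | Iris
8  | Iris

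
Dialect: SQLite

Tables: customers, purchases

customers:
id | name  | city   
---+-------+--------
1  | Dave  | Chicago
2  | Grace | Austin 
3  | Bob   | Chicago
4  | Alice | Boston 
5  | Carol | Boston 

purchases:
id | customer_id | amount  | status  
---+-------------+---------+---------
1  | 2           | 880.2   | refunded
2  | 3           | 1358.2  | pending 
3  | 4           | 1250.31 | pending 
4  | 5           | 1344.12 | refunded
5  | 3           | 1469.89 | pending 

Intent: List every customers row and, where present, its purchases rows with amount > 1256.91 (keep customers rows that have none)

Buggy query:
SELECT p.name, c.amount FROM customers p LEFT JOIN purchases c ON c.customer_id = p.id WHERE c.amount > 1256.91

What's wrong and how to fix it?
Bug: Filtering c.amount in WHERE discards the NULL rows produced by LEFT JOIN, turning it into an inner join

Fix: Move the right-table condition into the ON clause so unmatched parents are kept

Corrected query:
SELECT p.name, c.amount FROM customers p LEFT JOIN purchases c ON c.customer_id = p.id AND c.amount > 1256.91

Result:
name  | amount 
------+--------
Dave  | NULL   
Grace | NULL   
Bob   | 1358.2 
Bob   | 1469.89
Alice | NULL   
Carol | 1344.12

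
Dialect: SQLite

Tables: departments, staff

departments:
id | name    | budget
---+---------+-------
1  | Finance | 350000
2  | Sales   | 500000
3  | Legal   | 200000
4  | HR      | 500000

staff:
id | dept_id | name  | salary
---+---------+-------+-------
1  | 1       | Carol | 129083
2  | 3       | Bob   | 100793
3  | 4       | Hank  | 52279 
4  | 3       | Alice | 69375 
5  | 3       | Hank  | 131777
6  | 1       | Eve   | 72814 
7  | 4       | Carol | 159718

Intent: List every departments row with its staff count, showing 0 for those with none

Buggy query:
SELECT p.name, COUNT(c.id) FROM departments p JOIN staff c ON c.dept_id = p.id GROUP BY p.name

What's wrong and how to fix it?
Bug: INNER JOIN drops departments rows that have no matching staff rows

Fix: Use LEFT JOIN so parents without children still appear (COUNT(c.id) gives 0)

Corrected query:
SELECT p.name, COUNT(c.id) FROM departments p LEFT JOIN staff c ON c.dept_id = p.id GROUP BY p.name

Result:
name    | COUNT(c.id)
--------+------------
Finance | 2          
HR      | 2          
Legal   | 3          
Sales   | 0          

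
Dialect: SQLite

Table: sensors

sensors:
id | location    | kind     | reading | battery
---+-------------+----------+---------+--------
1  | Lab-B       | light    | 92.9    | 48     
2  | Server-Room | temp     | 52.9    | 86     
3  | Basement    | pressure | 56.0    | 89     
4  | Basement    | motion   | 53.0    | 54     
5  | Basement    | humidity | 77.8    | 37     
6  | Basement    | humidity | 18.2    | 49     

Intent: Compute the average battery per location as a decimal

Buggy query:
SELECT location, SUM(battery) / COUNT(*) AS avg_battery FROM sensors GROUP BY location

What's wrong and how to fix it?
Bug: SUM(battery) and COUNT(*) are both integers; the division truncates the fractional part

Fix: Multiply by 1.0 (or CAST to REAL) to force floating-point division

Corrected query:
SELECT location, SUM(battery) * 1.0 / COUNT(*) AS avg_battery FROM sensors GROUP BY location

Result:
location    | avg_battery
------------+------------
Basement    | 57.25      
Lab-B       | 48         
Server-Room | 86         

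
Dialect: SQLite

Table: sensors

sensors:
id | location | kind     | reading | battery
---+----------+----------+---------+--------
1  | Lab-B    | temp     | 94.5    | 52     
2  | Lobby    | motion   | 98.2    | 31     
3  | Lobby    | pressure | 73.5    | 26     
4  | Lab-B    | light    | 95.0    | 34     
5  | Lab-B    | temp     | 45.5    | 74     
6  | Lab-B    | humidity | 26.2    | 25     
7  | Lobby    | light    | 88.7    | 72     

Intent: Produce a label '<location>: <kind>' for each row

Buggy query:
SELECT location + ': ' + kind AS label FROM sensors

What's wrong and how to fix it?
Bug: SQLite uses || for string concatenation; + coerces text to numbers (yielding 0)

Fix: Replace + with || to concatenate text

Corrected query:
SELECT location || ': ' || kind AS label FROM sensors

Result:
label          
---------------
Lab-B: temp    
Lobby: motion  
Lobby: pressure
Lab-B: light   
Lab-B: temp    
Lab-B: humidity
Lobby: light   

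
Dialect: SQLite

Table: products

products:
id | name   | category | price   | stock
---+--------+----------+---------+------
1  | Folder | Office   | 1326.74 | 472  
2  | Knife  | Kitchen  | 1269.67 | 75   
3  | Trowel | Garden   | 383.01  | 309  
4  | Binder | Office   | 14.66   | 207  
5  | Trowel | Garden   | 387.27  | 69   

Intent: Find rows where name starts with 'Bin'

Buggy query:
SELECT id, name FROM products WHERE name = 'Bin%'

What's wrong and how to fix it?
Bug: Wildcards only work with LIKE; '=' treats '%' as a literal character

Fix: Use LIKE for wildcard pattern matching

Corrected query:
SELECT id, name FROM products WHERE name LIKE 'Bin%'

Result:
id | name  
---+-------
4  | Binder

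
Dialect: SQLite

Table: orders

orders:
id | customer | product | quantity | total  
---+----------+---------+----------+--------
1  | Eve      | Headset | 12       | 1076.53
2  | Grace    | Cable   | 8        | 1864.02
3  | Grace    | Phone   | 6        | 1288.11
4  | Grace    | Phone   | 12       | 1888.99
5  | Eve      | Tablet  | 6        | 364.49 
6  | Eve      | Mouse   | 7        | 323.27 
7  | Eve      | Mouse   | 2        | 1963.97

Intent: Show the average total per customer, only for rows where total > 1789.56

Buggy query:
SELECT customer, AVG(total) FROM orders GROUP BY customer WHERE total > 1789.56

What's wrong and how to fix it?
Bug: WHERE cannot follow GROUP BY

Fix: Place WHERE between FROM and GROUP BY

Corrected query:
SELECT customer, AVG(total) FROM orders WHERE total > 1789.56 GROUP BY customer

Result:
customer | AVG(total)
---------+-----------
Eve      | 1963.97   
Grace    | 1876.505  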